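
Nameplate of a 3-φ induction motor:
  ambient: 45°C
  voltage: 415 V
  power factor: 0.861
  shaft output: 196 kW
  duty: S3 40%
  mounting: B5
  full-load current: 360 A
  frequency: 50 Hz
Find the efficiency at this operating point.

88.0 %

P_out = 196 kW = 196000 W
P_in = √3·V_L·I_L·cosφ = 1.732 × 415 × 360 × 0.861 = 222793 W
η = P_out / P_in = 196000 / 222793 = 0.880 = 88.0%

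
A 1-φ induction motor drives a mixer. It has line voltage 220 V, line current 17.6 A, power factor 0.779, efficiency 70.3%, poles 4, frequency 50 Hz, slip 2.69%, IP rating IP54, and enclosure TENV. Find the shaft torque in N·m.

P_in = V·I·cosφ = 220 × 17.6 × 0.779 = 3016 W
P_out = η·P_in = 0.703 × 3016 = 2120 W
n_s = 120×50/4 = 1500 rpm; n = 1500×(1−0.0269) = 1460 rpm
ω = 2π×1460/60 = 152.9 rad/s
τ = P_out/ω = 2120/152.9 = 13.9 N·m

13.9 N·m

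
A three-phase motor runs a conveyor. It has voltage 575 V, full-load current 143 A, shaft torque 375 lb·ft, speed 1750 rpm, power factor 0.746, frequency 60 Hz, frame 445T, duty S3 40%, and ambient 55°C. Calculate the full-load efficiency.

τ = 375 lb·ft × 1.356 = 508.5 N·m
ω = 2π × 1750/60 = 183.3 rad/s; P_out = τω = 508.5 × 183.3 = 93208 W
P_in = √3·V_L·I_L·cosφ = 1.732 × 575 × 143 × 0.746 = 106241 W
η = P_out / P_in = 93208 / 106241 = 0.877 = 87.7%

87.7 %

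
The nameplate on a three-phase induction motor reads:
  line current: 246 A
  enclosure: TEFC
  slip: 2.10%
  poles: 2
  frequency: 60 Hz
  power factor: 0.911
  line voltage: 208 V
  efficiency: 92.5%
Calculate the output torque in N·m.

P_in = √3·V·I·cosφ = 1.732 × 208 × 246 × 0.911 = 80736 W
P_out = η·P_in = 0.925 × 80736 = 74681 W
n_s = 120×60/2 = 3600 rpm; n = 3600×(1−0.021) = 3524 rpm
ω = 2π×3524/60 = 369 rad/s
τ = P_out/ω = 74681/369 = 202 N·m

202 N·m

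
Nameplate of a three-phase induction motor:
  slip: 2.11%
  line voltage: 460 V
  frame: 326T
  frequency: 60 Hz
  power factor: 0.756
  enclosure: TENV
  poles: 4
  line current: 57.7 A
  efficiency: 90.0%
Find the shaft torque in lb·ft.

P_in = √3·V·I·cosφ = 1.732 × 460 × 57.7 × 0.756 = 34754 W
P_out = η·P_in = 0.9 × 34754 = 31279 W
n_s = 120×60/4 = 1800 rpm; n = 1800×(1−0.0211) = 1762 rpm
ω = 2π×1762/60 = 184.5 rad/s
τ = P_out/ω = 31279/184.5 = 169.5 N·m
In lb·ft: 169.5/1.356 = 125 lb·ft

125 lb·ft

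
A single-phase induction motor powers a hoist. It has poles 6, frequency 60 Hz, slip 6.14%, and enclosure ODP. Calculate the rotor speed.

1126 rpm

n_s = 120f/p = 120×60/6 = 1200 rpm
n = n_s(1 − s) = 1200 × (1 − 0.0614) = 1126 rpm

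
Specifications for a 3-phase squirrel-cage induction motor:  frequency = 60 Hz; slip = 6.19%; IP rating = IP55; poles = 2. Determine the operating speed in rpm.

3377 rpm

n_s = 120f/p = 120×60/2 = 3600 rpm
n = n_s(1 − s) = 3600 × (1 − 0.0619) = 3377 rpm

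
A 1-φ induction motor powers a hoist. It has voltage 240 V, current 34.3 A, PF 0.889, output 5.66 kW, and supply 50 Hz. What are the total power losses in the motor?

1.66 kW

P_in = V·I·cosφ = 240×34.3×0.889 = 7318 W
P_out = 5660 W
Losses = P_in − P_out = 7318 − 5660 = 1658 W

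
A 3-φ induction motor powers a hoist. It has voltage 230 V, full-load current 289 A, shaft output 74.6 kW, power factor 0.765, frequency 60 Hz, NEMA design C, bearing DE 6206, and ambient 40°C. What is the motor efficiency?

P_out = 74.6 kW = 74600 W
P_in = √3·V_L·I_L·cosφ = 1.732 × 230 × 289 × 0.765 = 88071 W
η = P_out / P_in = 74600 / 88071 = 0.847 = 84.7%

84.7 %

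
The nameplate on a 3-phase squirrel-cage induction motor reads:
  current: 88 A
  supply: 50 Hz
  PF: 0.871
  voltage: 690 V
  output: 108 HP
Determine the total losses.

11 kW

P_in = √3·V·I·cosφ = 1.732×690×88×0.871 = 91600 W
P_out = 108×746 = 80568 W
Losses = P_in − P_out = 91600 − 80568 = 11032 W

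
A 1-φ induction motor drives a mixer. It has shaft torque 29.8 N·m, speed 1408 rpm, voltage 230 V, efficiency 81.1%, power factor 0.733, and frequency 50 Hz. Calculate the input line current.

ω = 2π×1408/60 = 147.4 rad/s; P_out = τω = 29.8 × 147.4 = 4393 W
P_in = P_out / η = 4393 / 0.811 = 5417 W
I = P_in / (V·cosφ) = 5417 / (230 × 0.733) = 32.1 A

32.1 A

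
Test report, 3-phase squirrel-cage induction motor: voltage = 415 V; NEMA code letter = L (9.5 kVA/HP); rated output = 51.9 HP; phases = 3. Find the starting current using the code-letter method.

686 A

S_LR = 9.5 × 51.9 = 493.05 kVA
I_LR = S_LR/(√3·V_L) = 493050/(1.732×415) = 686 A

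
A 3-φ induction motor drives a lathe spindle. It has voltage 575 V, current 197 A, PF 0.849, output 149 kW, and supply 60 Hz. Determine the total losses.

P_in = √3·V·I·cosφ = 1.732×575×197×0.849 = 166567 W
P_out = 149000 W
Losses = P_in − P_out = 166567 − 149000 = 17567 W

17600 W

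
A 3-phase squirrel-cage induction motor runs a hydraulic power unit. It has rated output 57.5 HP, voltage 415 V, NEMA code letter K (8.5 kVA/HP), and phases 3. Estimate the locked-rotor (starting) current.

S_LR = 8.5 × 57.5 = 488.75 kVA
I_LR = S_LR/(√3·V_L) = 488750/(1.732×415) = 680 A

680 A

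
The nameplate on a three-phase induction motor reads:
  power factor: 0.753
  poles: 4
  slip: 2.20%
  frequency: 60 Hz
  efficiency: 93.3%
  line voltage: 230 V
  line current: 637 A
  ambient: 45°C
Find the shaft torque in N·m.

967 N·m

P_in = √3·V·I·cosφ = 1.732 × 230 × 637 × 0.753 = 191078 W
P_out = η·P_in = 0.933 × 191078 = 178276 W
n_s = 120×60/4 = 1800 rpm; n = 1800×(1−0.022) = 1760 rpm
ω = 2π×1760/60 = 184.3 rad/s
τ = P_out/ω = 178276/184.3 = 967 N·m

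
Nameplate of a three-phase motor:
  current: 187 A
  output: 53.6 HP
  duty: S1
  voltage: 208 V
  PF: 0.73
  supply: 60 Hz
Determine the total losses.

9190 W

P_in = √3·V·I·cosφ = 1.732×208×187×0.73 = 49179 W
P_out = 53.6×746 = 39986 W
Losses = P_in − P_out = 49179 − 39986 = 9193 W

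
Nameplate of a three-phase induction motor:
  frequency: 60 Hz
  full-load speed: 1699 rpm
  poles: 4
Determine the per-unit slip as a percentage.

5.6 %

n_s = 120f/p = 120×60/4 = 1800 rpm
s = (n_s − n)/n_s = (1800 − 1699)/1800 = 0.0561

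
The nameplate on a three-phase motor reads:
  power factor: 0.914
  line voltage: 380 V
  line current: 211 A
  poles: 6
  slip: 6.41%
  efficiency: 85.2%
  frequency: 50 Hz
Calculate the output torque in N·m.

P_in = √3·V·I·cosφ = 1.732 × 380 × 211 × 0.914 = 126929 W
P_out = η·P_in = 0.852 × 126929 = 108144 W
n_s = 120×50/6 = 1000 rpm; n = 1000×(1−0.0641) = 936 rpm
ω = 2π×936/60 = 98.02 rad/s
τ = P_out/ω = 108144/98.02 = 1100 N·m

1100 N·m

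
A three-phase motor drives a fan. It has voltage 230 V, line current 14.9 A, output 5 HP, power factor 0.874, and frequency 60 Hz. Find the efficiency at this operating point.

71.9 %

P_out = 5 × 746 = 3730 W
P_in = √3·V_L·I_L·cosφ = 1.732 × 230 × 14.9 × 0.874 = 5188 W
η = P_out / P_in = 3730 / 5188 = 0.719 = 71.9%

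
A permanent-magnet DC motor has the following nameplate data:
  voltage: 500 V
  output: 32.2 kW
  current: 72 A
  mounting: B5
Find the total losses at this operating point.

3800 W

P_in = V·I = 500×72 = 36000 W
P_out = 32200 W
Losses = P_in − P_out = 36000 − 32200 = 3800 W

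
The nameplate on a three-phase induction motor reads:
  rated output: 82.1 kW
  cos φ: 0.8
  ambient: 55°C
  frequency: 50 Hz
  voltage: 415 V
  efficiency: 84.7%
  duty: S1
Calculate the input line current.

P_out = 82.1 kW = 82100 W
P_in = P_out / η = 82100 / 0.847 = 96930 W
I_L = P_in / (√3·V_L·cosφ) = 96930 / (1.732 × 415 × 0.8) = 169 A

169 A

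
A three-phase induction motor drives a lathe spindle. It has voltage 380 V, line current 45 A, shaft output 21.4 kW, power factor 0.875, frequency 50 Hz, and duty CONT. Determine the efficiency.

P_out = 21.4 kW = 21400 W
P_in = √3·V_L·I_L·cosφ = 1.732 × 380 × 45 × 0.875 = 25915 W
η = P_out / P_in = 21400 / 25915 = 0.826 = 82.6%

82.6 %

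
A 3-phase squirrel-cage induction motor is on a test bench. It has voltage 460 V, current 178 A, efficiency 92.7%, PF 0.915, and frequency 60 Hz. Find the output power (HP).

161 HP

P_in = √3·V·I·cosφ = 1.732 × 460 × 178 × 0.915 = 129762 W
P_out = η·P_in = 0.927 × 129762 = 120289 W
= 120289/746 = 161 HP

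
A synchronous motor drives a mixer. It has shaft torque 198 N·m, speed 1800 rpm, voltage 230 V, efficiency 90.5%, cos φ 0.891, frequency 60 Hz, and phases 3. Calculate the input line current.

116 A

ω = 2π×1800/60 = 188.5 rad/s; P_out = τω = 198 × 188.5 = 37323 W
P_in = P_out / η = 37323 / 0.905 = 41241 W
I_L = P_in / (√3·V_L·cosφ) = 41241 / (1.732 × 230 × 0.891) = 116 A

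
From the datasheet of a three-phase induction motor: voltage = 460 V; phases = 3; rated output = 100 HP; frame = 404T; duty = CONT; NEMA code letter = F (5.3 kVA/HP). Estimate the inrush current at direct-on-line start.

S_LR = 5.3 × 100 = 530 kVA
I_LR = S_LR/(√3·V_L) = 530000/(1.732×460) = 665 A

665 A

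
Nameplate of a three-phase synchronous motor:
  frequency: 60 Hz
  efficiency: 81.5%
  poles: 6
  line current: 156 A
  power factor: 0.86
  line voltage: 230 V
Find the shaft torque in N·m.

P_in = √3·V·I·cosφ = 1.732 × 230 × 156 × 0.86 = 53444 W
P_out = η·P_in = 0.815 × 53444 = 43557 W
n = n_s = 120×60/6 = 1200 rpm (synchronous)
ω = 2π×1200/60 = 125.7 rad/s
τ = P_out/ω = 43557/125.7 = 347 N·m

347 N·m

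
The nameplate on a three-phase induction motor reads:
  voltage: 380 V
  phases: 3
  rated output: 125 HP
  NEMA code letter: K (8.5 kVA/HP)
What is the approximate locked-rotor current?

1610 A

S_LR = 8.5 × 125 = 1062.5 kVA
I_LR = S_LR/(√3·V_L) = 1062500/(1.732×380) = 1610 A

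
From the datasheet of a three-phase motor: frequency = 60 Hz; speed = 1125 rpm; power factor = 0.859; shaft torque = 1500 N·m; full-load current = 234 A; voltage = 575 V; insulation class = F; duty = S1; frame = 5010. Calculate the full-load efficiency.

ω = 2π × 1125/60 = 117.8 rad/s; P_out = τω = 1500 × 117.8 = 176700 W
P_in = √3·V_L·I_L·cosφ = 1.732 × 575 × 234 × 0.859 = 200182 W
η = P_out / P_in = 176700 / 200182 = 0.883 = 88.3%

88.3 %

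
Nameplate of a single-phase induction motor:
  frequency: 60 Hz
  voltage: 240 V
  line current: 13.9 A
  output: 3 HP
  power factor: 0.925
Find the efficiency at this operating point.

72.5 %

P_out = 3 × 746 = 2238 W
P_in = V·I·cosφ = 240 × 13.9 × 0.925 = 3086 W
η = P_out / P_in = 2238 / 3086 = 0.725 = 72.5%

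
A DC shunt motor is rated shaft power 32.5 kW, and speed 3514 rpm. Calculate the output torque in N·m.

88.3 N·m

ω = 2π × 3514/60 = 368 rad/s
τ = P/ω = 32500/368 = 88.3 N·m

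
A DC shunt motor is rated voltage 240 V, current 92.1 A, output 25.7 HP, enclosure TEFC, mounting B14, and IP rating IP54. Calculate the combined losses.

P_in = V·I = 240×92.1 = 22104 W
P_out = 25.7×746 = 19172 W
Losses = P_in − P_out = 22104 − 19172 = 2932 W

2.93 kW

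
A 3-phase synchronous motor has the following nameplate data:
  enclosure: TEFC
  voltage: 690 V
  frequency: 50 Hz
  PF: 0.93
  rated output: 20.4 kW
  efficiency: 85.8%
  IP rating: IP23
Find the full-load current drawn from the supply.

P_out = 20.4 kW = 20400 W
P_in = P_out / η = 20400 / 0.858 = 23776 W
I_L = P_in / (√3·V_L·cosφ) = 23776 / (1.732 × 690 × 0.93) = 21.4 A

21.4 A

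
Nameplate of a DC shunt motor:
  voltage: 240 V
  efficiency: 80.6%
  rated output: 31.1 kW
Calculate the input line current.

161 A

P_out = 31.1 kW = 31100 W
P_in = P_out / η = 31100 / 0.806 = 38586 W
I = P_in / V = 38586 / 240 = 161 A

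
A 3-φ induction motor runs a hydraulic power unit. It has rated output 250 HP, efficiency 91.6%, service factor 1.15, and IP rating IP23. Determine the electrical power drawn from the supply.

P_out = 250 × 746 = 186500 W
P_in = P_out/η = 186500/0.916 = 203603 W = 204 kW

204 kW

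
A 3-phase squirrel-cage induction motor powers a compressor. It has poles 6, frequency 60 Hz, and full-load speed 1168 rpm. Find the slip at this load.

2.7 %

n_s = 120f/p = 120×60/6 = 1200 rpm
s = (n_s − n)/n_s = (1200 − 1168)/1200 = 0.0267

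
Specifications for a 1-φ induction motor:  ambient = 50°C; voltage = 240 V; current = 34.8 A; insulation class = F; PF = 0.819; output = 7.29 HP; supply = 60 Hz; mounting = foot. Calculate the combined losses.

P_in = V·I·cosφ = 240×34.8×0.819 = 6840 W
P_out = 7.29×746 = 5438 W
Losses = P_in − P_out = 6840 − 5438 = 1402 W

1.4 kW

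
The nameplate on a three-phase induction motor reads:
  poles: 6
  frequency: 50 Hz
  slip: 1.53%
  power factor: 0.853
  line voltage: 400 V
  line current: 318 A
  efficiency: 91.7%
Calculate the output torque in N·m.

1670 N·m

P_in = √3·V·I·cosφ = 1.732 × 400 × 318 × 0.853 = 187925 W
P_out = η·P_in = 0.917 × 187925 = 172327 W
n_s = 120×50/6 = 1000 rpm; n = 1000×(1−0.0153) = 985 rpm
ω = 2π×985/60 = 103.1 rad/s
τ = P_out/ω = 172327/103.1 = 1670 N·m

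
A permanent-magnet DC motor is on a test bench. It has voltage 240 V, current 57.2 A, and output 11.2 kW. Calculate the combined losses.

2.53 kW

P_in = V·I = 240×57.2 = 13728 W
P_out = 11200 W
Losses = P_in − P_out = 13728 − 11200 = 2528 W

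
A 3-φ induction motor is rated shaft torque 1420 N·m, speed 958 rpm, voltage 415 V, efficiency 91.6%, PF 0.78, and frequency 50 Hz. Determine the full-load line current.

277 A

ω = 2π×958/60 = 100.3 rad/s; P_out = τω = 1420 × 100.3 = 142426 W
P_in = P_out / η = 142426 / 0.916 = 155487 W
I_L = P_in / (√3·V_L·cosφ) = 155487 / (1.732 × 415 × 0.78) = 277 A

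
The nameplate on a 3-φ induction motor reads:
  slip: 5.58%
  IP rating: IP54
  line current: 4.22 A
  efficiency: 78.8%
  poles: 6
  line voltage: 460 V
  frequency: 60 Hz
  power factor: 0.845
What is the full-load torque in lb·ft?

13.9 lb·ft

P_in = √3·V·I·cosφ = 1.732 × 460 × 4.22 × 0.845 = 2841 W
P_out = η·P_in = 0.788 × 2841 = 2239 W
n_s = 120×60/6 = 1200 rpm; n = 1200×(1−0.0558) = 1133 rpm
ω = 2π×1133/60 = 118.6 rad/s
τ = P_out/ω = 2239/118.6 = 18.88 N·m
In lb·ft: 18.88/1.356 = 13.9 lb·ft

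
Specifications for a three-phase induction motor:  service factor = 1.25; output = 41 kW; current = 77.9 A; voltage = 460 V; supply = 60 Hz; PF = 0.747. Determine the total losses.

P_in = √3·V·I·cosφ = 1.732×460×77.9×0.747 = 46362 W
P_out = 41000 W
Losses = P_in − P_out = 46362 − 41000 = 5362 W

5360 W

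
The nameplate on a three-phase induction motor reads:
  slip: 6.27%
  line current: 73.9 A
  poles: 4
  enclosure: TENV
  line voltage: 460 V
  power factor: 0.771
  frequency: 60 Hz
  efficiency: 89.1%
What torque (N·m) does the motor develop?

P_in = √3·V·I·cosφ = 1.732 × 460 × 73.9 × 0.771 = 45395 W
P_out = η·P_in = 0.891 × 45395 = 40447 W
n_s = 120×60/4 = 1800 rpm; n = 1800×(1−0.0627) = 1687 rpm
ω = 2π×1687/60 = 176.7 rad/s
τ = P_out/ω = 40447/176.7 = 229 N·m

229 N·m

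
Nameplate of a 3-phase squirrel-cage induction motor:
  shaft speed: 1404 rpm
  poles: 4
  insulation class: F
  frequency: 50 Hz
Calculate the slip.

6.40 %

n_s = 120f/p = 120×50/4 = 1500 rpm
s = (n_s − n)/n_s = (1500 − 1404)/1500 = 0.0640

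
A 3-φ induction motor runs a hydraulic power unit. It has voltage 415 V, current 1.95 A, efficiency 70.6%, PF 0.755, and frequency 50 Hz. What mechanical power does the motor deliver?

0.747 kW

P_in = √3·V·I·cosφ = 1.732 × 415 × 1.95 × 0.755 = 1058 W
P_out = η·P_in = 0.706 × 1058 = 747 W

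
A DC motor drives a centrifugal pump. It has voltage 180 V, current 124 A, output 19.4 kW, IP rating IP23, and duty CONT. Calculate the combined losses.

P_in = V·I = 180×124 = 22320 W
P_out = 19400 W
Losses = P_in − P_out = 22320 − 19400 = 2920 W

2920 W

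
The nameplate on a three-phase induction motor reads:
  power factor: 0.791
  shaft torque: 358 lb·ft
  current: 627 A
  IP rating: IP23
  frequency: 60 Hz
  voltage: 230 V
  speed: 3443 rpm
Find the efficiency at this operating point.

88.6 %

τ = 358 lb·ft × 1.356 = 485.4 N·m
ω = 2π × 3443/60 = 360.6 rad/s; P_out = τω = 485.4 × 360.6 = 175035 W
P_in = √3·V_L·I_L·cosφ = 1.732 × 230 × 627 × 0.791 = 197569 W
η = P_out / P_in = 175035 / 197569 = 0.886 = 88.6%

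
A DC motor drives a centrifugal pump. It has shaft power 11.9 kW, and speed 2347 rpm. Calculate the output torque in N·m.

48.4 N·m

ω = 2π × 2347/60 = 245.8 rad/s
τ = P/ω = 11900/245.8 = 48.4 N·m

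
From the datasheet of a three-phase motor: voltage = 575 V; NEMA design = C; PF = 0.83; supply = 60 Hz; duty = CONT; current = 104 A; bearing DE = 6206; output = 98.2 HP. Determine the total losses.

12.7 kW

P_in = √3·V·I·cosφ = 1.732×575×104×0.83 = 85966 W
P_out = 98.2×746 = 73257 W
Losses = P_in − P_out = 85966 − 73257 = 12709 W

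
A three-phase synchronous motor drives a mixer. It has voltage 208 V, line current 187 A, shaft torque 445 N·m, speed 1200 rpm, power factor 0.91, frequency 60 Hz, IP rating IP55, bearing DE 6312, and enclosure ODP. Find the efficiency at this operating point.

91.2 %

ω = 2π × 1200/60 = 125.7 rad/s; P_out = τω = 445 × 125.7 = 55937 W
P_in = √3·V_L·I_L·cosφ = 1.732 × 208 × 187 × 0.91 = 61305 W
η = P_out / P_in = 55937 / 61305 = 0.912 = 91.2%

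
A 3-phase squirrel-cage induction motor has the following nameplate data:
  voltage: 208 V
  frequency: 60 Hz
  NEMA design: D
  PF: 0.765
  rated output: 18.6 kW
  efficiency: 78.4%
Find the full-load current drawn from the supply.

86.1 A

P_out = 18.6 kW = 18600 W
P_in = P_out / η = 18600 / 0.784 = 23724 W
I_L = P_in / (√3·V_L·cosφ) = 23724 / (1.732 × 208 × 0.765) = 86.1 A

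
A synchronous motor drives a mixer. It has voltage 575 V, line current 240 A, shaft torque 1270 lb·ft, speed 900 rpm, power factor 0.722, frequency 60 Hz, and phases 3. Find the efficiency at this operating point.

94.0 %

τ = 1270 lb·ft × 1.356 = 1722 N·m
ω = 2π × 900/60 = 94.25 rad/s; P_out = τω = 1722 × 94.25 = 162299 W
P_in = √3·V_L·I_L·cosφ = 1.732 × 575 × 240 × 0.722 = 172570 W
η = P_out / P_in = 162299 / 172570 = 0.940 = 94.0%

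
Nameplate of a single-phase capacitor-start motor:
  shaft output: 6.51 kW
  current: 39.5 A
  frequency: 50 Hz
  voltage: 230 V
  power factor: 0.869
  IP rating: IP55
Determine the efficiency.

82.5 %

P_out = 6.51 kW = 6510 W
P_in = V·I·cosφ = 230 × 39.5 × 0.869 = 7895 W
η = P_out / P_in = 6510 / 7895 = 0.825 = 82.5%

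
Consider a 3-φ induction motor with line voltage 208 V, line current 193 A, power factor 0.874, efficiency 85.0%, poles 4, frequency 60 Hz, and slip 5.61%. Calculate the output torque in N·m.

P_in = √3·V·I·cosφ = 1.732 × 208 × 193 × 0.874 = 60769 W
P_out = η·P_in = 0.85 × 60769 = 51654 W
n_s = 120×60/4 = 1800 rpm; n = 1800×(1−0.0561) = 1699 rpm
ω = 2π×1699/60 = 177.9 rad/s
τ = P_out/ω = 51654/177.9 = 290 N·m

290 N·m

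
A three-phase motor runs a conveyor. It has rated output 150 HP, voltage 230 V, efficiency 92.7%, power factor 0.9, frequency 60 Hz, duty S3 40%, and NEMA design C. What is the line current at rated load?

P_out = 150 × 746 = 111900 W
P_in = P_out / η = 111900 / 0.927 = 120712 W
I_L = P_in / (√3·V_L·cosφ) = 120712 / (1.732 × 230 × 0.9) = 337 A

337 A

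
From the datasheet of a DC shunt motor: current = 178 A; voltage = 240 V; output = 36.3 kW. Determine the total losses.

6420 W

P_in = V·I = 240×178 = 42720 W
P_out = 36300 W
Losses = P_in − P_out = 42720 − 36300 = 6420 W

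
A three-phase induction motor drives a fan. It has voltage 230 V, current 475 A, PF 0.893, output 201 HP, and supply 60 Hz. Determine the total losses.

19 kW

P_in = √3·V·I·cosφ = 1.732×230×475×0.893 = 168974 W
P_out = 201×746 = 149946 W
Losses = P_in − P_out = 168974 − 149946 = 19028 W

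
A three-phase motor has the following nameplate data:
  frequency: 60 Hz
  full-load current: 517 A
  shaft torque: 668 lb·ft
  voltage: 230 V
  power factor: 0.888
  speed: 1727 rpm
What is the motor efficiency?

τ = 668 lb·ft × 1.356 = 905.8 N·m
ω = 2π × 1727/60 = 180.9 rad/s; P_out = τω = 905.8 × 180.9 = 163859 W
P_in = √3·V_L·I_L·cosφ = 1.732 × 230 × 517 × 0.888 = 182885 W
η = P_out / P_in = 163859 / 182885 = 0.896 = 89.6%

89.6 %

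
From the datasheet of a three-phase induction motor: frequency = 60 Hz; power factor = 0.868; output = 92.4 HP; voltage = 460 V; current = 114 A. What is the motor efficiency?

P_out = 92.4 × 746 = 68930 W
P_in = √3·V_L·I_L·cosφ = 1.732 × 460 × 114 × 0.868 = 78837 W
η = P_out / P_in = 68930 / 78837 = 0.874 = 87.4%

87.4 %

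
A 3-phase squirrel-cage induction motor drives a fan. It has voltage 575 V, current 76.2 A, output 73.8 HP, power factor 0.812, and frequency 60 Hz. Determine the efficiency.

P_out = 73.8 × 746 = 55055 W
P_in = √3·V_L·I_L·cosφ = 1.732 × 575 × 76.2 × 0.812 = 61621 W
η = P_out / P_in = 55055 / 61621 = 0.893 = 89.3%

89.3 %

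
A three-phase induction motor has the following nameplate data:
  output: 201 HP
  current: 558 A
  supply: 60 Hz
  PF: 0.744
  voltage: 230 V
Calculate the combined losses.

P_in = √3·V·I·cosφ = 1.732×230×558×0.744 = 165380 W
P_out = 201×746 = 149946 W
Losses = P_in − P_out = 165380 − 149946 = 15434 W

15400 W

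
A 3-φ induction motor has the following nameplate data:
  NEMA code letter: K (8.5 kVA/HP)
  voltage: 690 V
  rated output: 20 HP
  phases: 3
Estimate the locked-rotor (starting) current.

S_LR = 8.5 × 20 = 170 kVA
I_LR = S_LR/(√3·V_L) = 170000/(1.732×690) = 142 A

142 A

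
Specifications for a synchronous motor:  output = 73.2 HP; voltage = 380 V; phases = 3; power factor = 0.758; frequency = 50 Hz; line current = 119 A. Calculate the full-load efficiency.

92.0 %

P_out = 73.2 × 746 = 54607 W
P_in = √3·V_L·I_L·cosφ = 1.732 × 380 × 119 × 0.758 = 59367 W
η = P_out / P_in = 54607 / 59367 = 0.920 = 92.0%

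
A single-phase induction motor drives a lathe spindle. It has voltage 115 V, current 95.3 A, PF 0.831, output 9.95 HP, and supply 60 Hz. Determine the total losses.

P_in = V·I·cosφ = 115×95.3×0.831 = 9107 W
P_out = 9.95×746 = 7423 W
Losses = P_in − P_out = 9107 − 7423 = 1684 W

1.68 kW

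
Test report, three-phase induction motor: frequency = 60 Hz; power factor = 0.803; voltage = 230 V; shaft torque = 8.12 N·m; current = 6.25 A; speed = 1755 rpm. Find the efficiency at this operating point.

ω = 2π × 1755/60 = 183.8 rad/s; P_out = τω = 8.12 × 183.8 = 1492 W
P_in = √3·V_L·I_L·cosφ = 1.732 × 230 × 6.25 × 0.803 = 1999 W
η = P_out / P_in = 1492 / 1999 = 0.746 = 74.6%

74.6 %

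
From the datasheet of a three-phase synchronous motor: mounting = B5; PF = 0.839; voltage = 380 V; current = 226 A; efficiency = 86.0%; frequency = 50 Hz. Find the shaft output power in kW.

P_in = √3·V·I·cosφ = 1.732 × 380 × 226 × 0.839 = 124796 W
P_out = η·P_in = 0.86 × 124796 = 107325 W

107 kW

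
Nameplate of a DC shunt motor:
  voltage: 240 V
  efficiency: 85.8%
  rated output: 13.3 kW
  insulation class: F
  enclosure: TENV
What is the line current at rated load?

P_out = 13.3 kW = 13300 W
P_in = P_out / η = 13300 / 0.858 = 15501 W
I = P_in / V = 15501 / 240 = 64.6 A

64.6 A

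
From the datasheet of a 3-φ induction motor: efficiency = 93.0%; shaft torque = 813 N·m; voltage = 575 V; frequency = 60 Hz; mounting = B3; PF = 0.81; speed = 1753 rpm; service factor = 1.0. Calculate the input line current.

ω = 2π×1753/60 = 183.6 rad/s; P_out = τω = 813 × 183.6 = 149267 W
P_in = P_out / η = 149267 / 0.930 = 160502 W
I_L = P_in / (√3·V_L·cosφ) = 160502 / (1.732 × 575 × 0.81) = 199 A

199 A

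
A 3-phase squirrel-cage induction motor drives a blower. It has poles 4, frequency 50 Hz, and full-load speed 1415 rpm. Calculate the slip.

n_s = 120f/p = 120×50/4 = 1500 rpm
s = (n_s − n)/n_s = (1500 − 1415)/1500 = 0.0567

5.7 %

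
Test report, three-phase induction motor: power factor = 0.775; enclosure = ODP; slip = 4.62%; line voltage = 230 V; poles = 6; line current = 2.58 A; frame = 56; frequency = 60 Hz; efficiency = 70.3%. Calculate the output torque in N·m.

4.67 N·m

P_in = √3·V·I·cosφ = 1.732 × 230 × 2.58 × 0.775 = 797 W
P_out = η·P_in = 0.703 × 797 = 560 W
n_s = 120×60/6 = 1200 rpm; n = 1200×(1−0.0462) = 1145 rpm
ω = 2π×1145/60 = 119.9 rad/s
τ = P_out/ω = 560/119.9 = 4.67 N·m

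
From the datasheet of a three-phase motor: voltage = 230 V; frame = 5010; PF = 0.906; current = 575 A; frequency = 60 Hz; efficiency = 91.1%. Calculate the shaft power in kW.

P_in = √3·V·I·cosφ = 1.732 × 230 × 575 × 0.906 = 207526 W
P_out = η·P_in = 0.911 × 207526 = 189056 W

189 kW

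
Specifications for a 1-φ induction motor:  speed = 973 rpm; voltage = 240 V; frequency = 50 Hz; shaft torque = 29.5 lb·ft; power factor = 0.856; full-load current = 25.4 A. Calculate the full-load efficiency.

78.1 %

τ = 29.5 lb·ft × 1.356 = 40 N·m
ω = 2π × 973/60 = 101.9 rad/s; P_out = τω = 40 × 101.9 = 4076 W
P_in = V·I·cosφ = 240 × 25.4 × 0.856 = 5218 W
η = P_out / P_in = 4076 / 5218 = 0.781 = 78.1%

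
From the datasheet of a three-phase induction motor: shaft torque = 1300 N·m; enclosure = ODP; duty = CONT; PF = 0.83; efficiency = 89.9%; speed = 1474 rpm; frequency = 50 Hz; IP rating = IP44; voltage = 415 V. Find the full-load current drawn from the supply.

ω = 2π×1474/60 = 154.4 rad/s; P_out = τω = 1300 × 154.4 = 200720 W
P_in = P_out / η = 200720 / 0.899 = 223270 W
I_L = P_in / (√3·V_L·cosφ) = 223270 / (1.732 × 415 × 0.83) = 374 A

374 A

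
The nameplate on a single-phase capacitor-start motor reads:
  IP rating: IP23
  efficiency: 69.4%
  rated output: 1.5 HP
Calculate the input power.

P_out = 1.5 × 746 = 1119 W
P_in = P_out/η = 1119/0.694 = 1612 W = 1.61 kW

1.61 kW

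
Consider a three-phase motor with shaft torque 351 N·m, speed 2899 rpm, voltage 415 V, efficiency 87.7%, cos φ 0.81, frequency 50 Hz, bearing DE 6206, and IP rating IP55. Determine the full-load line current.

209 A

ω = 2π×2899/60 = 303.6 rad/s; P_out = τω = 351 × 303.6 = 106564 W
P_in = P_out / η = 106564 / 0.877 = 121510 W
I_L = P_in / (√3·V_L·cosφ) = 121510 / (1.732 × 415 × 0.81) = 209 A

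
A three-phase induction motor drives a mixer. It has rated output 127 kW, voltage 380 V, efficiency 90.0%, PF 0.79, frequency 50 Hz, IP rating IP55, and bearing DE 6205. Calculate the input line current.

P_out = 127 kW = 127000 W
P_in = P_out / η = 127000 / 0.900 = 141111 W
I_L = P_in / (√3·V_L·cosφ) = 141111 / (1.732 × 380 × 0.79) = 271 A

271 A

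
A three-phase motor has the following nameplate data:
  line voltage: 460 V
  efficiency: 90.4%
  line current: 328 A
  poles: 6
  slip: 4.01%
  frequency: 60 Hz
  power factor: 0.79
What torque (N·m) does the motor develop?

P_in = √3·V·I·cosφ = 1.732 × 460 × 328 × 0.79 = 206446 W
P_out = η·P_in = 0.904 × 206446 = 186627 W
n_s = 120×60/6 = 1200 rpm; n = 1200×(1−0.0401) = 1152 rpm
ω = 2π×1152/60 = 120.6 rad/s
τ = P_out/ω = 186627/120.6 = 1550 N·m

1550 N·m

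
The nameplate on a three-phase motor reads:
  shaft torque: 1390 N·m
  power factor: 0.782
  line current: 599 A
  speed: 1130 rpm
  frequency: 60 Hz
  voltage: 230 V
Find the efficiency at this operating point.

88.1 %

ω = 2π × 1130/60 = 118.3 rad/s; P_out = τω = 1390 × 118.3 = 164437 W
P_in = √3·V_L·I_L·cosφ = 1.732 × 230 × 599 × 0.782 = 186599 W
η = P_out / P_in = 164437 / 186599 = 0.881 = 88.1%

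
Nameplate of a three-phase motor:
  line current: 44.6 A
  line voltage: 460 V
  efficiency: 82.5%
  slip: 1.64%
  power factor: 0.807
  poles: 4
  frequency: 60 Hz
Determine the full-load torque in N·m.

P_in = √3·V·I·cosφ = 1.732 × 460 × 44.6 × 0.807 = 28676 W
P_out = η·P_in = 0.825 × 28676 = 23658 W
n_s = 120×60/4 = 1800 rpm; n = 1800×(1−0.0164) = 1770 rpm
ω = 2π×1770/60 = 185.4 rad/s
τ = P_out/ω = 23658/185.4 = 128 N·m

128 N·m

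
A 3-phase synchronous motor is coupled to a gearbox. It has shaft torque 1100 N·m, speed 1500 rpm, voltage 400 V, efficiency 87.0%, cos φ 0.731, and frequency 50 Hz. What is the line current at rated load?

ω = 2π×1500/60 = 157.1 rad/s; P_out = τω = 1100 × 157.1 = 172810 W
P_in = P_out / η = 172810 / 0.870 = 198632 W
I_L = P_in / (√3·V_L·cosφ) = 198632 / (1.732 × 400 × 0.731) = 392 A

392 A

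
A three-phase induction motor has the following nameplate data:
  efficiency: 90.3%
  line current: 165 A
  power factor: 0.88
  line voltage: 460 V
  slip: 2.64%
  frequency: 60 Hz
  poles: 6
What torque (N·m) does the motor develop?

854 N·m

P_in = √3·V·I·cosφ = 1.732 × 460 × 165 × 0.88 = 115684 W
P_out = η·P_in = 0.903 × 115684 = 104463 W
n_s = 120×60/6 = 1200 rpm; n = 1200×(1−0.0264) = 1168 rpm
ω = 2π×1168/60 = 122.3 rad/s
τ = P_out/ω = 104463/122.3 = 854 N·m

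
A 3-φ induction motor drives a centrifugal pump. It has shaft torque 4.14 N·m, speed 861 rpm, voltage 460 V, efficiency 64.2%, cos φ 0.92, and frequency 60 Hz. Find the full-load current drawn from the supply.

0.793 A

ω = 2π×861/60 = 90.16 rad/s; P_out = τω = 4.14 × 90.16 = 373 W
P_in = P_out / η = 373 / 0.642 = 581 W
I_L = P_in / (√3·V_L·cosφ) = 581 / (1.732 × 460 × 0.92) = 0.793 A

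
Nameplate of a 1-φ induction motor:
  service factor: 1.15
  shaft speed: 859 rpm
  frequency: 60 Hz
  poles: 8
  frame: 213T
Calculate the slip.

4.56 %

n_s = 120f/p = 120×60/8 = 900 rpm
s = (n_s − n)/n_s = (900 − 859)/900 = 0.0456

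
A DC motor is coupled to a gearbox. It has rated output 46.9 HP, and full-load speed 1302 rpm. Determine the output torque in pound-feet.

P_out = 46.9 × 746 = 34987 W
ω = 2π × 1302/60 = 136.3 rad/s
τ = P_out/ω = 34987/136.3 = 256.7 N·m
In lb·ft: 256.7/1.356 = 189 lb·ft

189 lb·ft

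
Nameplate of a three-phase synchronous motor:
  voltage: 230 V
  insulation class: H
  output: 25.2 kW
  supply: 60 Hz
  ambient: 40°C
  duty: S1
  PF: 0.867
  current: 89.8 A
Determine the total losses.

5820 W

P_in = √3·V·I·cosφ = 1.732×230×89.8×0.867 = 31015 W
P_out = 25200 W
Losses = P_in − P_out = 31015 − 25200 = 5815 W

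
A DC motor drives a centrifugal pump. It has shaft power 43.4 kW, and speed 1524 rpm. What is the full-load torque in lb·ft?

ω = 2π × 1524/60 = 159.6 rad/s
τ = P/ω = 43400/159.6 = 271.9 N·m
In lb·ft: 271.9/1.356 = 201 lb·ft

201 lb·ft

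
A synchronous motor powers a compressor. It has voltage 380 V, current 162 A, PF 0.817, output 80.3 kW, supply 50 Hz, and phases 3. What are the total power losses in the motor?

6.81 kW

P_in = √3·V·I·cosφ = 1.732×380×162×0.817 = 87110 W
P_out = 80300 W
Losses = P_in − P_out = 87110 − 80300 = 6810 W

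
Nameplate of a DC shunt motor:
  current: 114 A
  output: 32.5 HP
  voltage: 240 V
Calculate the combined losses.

P_in = V·I = 240×114 = 27360 W
P_out = 32.5×746 = 24245 W
Losses = P_in − P_out = 27360 − 24245 = 3115 W

3.12 kW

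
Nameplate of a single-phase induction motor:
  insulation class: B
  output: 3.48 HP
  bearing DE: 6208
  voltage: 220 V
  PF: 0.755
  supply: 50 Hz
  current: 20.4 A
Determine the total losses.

792 W

P_in = V·I·cosφ = 220×20.4×0.755 = 3388 W
P_out = 3.48×746 = 2596 W
Losses = P_in − P_out = 3388 − 2596 = 792 W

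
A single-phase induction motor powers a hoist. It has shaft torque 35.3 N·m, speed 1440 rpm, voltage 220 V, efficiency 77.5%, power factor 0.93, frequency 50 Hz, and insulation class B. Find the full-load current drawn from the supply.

33.6 A

ω = 2π×1440/60 = 150.8 rad/s; P_out = τω = 35.3 × 150.8 = 5323 W
P_in = P_out / η = 5323 / 0.775 = 6868 W
I = P_in / (V·cosφ) = 6868 / (220 × 0.93) = 33.6 A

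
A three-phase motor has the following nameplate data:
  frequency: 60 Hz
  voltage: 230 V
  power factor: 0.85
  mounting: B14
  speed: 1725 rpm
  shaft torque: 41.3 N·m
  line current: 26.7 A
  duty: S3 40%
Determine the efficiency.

ω = 2π × 1725/60 = 180.6 rad/s; P_out = τω = 41.3 × 180.6 = 7459 W
P_in = √3·V_L·I_L·cosφ = 1.732 × 230 × 26.7 × 0.85 = 9041 W
η = P_out / P_in = 7459 / 9041 = 0.825 = 82.5%

82.5 %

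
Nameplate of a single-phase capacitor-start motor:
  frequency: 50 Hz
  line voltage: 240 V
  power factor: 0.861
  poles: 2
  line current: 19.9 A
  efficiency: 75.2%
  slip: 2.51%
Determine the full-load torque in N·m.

P_in = V·I·cosφ = 240 × 19.9 × 0.861 = 4112 W
P_out = η·P_in = 0.752 × 4112 = 3092 W
n_s = 120×50/2 = 3000 rpm; n = 3000×(1−0.0251) = 2925 rpm
ω = 2π×2925/60 = 306.3 rad/s
τ = P_out/ω = 3092/306.3 = 10.1 N·m

10.1 N·m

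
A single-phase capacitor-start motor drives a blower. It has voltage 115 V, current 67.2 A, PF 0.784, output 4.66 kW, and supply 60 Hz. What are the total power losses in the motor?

P_in = V·I·cosφ = 115×67.2×0.784 = 6059 W
P_out = 4660 W
Losses = P_in − P_out = 6059 − 4660 = 1399 W

1400 W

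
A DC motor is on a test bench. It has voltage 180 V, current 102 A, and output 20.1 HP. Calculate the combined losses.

3.37 kW

P_in = V·I = 180×102 = 18360 W
P_out = 20.1×746 = 14995 W
Losses = P_in − P_out = 18360 − 14995 = 3365 W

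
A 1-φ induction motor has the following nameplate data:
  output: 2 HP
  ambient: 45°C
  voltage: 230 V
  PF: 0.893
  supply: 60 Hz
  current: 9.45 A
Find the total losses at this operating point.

449 W

P_in = V·I·cosφ = 230×9.45×0.893 = 1941 W
P_out = 2×746 = 1492 W
Losses = P_in − P_out = 1941 − 1492 = 449 W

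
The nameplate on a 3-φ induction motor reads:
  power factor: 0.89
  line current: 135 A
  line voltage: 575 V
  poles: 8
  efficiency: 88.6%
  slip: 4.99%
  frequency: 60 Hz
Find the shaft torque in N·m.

P_in = √3·V·I·cosφ = 1.732 × 575 × 135 × 0.89 = 119657 W
P_out = η·P_in = 0.886 × 119657 = 106016 W
n_s = 120×60/8 = 900 rpm; n = 900×(1−0.0499) = 855 rpm
ω = 2π×855/60 = 89.54 rad/s
τ = P_out/ω = 106016/89.54 = 1180 N·m

1180 N·m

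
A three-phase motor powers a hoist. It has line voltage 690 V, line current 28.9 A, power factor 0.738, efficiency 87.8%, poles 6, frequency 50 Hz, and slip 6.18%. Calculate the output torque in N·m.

P_in = √3·V·I·cosφ = 1.732 × 690 × 28.9 × 0.738 = 25489 W
P_out = η·P_in = 0.878 × 25489 = 22379 W
n_s = 120×50/6 = 1000 rpm; n = 1000×(1−0.0618) = 938 rpm
ω = 2π×938/60 = 98.23 rad/s
τ = P_out/ω = 22379/98.23 = 228 N·m

228 N·m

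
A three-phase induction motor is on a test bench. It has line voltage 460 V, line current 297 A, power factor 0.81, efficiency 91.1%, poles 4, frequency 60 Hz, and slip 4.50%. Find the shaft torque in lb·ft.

715 lb·ft

P_in = √3·V·I·cosφ = 1.732 × 460 × 297 × 0.81 = 191667 W
P_out = η·P_in = 0.911 × 191667 = 174609 W
n_s = 120×60/4 = 1800 rpm; n = 1800×(1−0.045) = 1719 rpm
ω = 2π×1719/60 = 180 rad/s
τ = P_out/ω = 174609/180 = 970.1 N·m
In lb·ft: 970.1/1.356 = 715 lb·ft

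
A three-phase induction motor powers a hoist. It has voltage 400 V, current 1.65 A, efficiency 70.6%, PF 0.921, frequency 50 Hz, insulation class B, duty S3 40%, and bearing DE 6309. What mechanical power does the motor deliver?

0.743 kW

P_in = √3·V·I·cosφ = 1.732 × 400 × 1.65 × 0.921 = 1053 W
P_out = η·P_in = 0.706 × 1053 = 743 W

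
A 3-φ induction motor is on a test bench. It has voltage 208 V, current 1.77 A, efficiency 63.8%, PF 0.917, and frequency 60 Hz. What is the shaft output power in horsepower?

0.5 HP

P_in = √3·V·I·cosφ = 1.732 × 208 × 1.77 × 0.917 = 585 W
P_out = η·P_in = 0.638 × 585 = 373 W
= 373/746 = 0.5 HP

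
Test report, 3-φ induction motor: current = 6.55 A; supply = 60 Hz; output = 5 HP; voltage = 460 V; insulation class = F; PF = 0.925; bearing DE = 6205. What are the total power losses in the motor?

P_in = √3·V·I·cosφ = 1.732×460×6.55×0.925 = 4827 W
P_out = 5×746 = 3730 W
Losses = P_in − P_out = 4827 − 3730 = 1097 W

1.1 kW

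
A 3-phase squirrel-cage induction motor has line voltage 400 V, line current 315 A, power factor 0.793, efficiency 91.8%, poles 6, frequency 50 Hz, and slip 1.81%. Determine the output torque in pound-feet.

P_in = √3·V·I·cosφ = 1.732 × 400 × 315 × 0.793 = 173058 W
P_out = η·P_in = 0.918 × 173058 = 158867 W
n_s = 120×50/6 = 1000 rpm; n = 1000×(1−0.0181) = 982 rpm
ω = 2π×982/60 = 102.8 rad/s
τ = P_out/ω = 158867/102.8 = 1545 N·m
In lb·ft: 1545/1.356 = 1140 lb·ft

1140 lb·ft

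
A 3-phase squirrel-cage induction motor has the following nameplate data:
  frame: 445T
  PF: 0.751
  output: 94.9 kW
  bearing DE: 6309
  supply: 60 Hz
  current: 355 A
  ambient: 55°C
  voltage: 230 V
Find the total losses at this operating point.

P_in = √3·V·I·cosφ = 1.732×230×355×0.751 = 106205 W
P_out = 94900 W
Losses = P_in − P_out = 106205 − 94900 = 11305 W

11300 W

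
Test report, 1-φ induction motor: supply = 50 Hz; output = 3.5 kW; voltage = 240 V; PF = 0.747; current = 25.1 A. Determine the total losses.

P_in = V·I·cosφ = 240×25.1×0.747 = 4500 W
P_out = 3500 W
Losses = P_in − P_out = 4500 − 3500 = 1000 W

1000 W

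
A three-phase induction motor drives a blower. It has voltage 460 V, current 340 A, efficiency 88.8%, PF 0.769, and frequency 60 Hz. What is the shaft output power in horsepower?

P_in = √3·V·I·cosφ = 1.732 × 460 × 340 × 0.769 = 208310 W
P_out = η·P_in = 0.888 × 208310 = 184979 W
= 184979/746 = 248 HP

248 HP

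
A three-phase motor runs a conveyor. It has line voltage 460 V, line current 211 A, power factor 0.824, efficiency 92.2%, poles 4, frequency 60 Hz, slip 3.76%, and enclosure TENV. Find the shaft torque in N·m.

704 N·m

P_in = √3·V·I·cosφ = 1.732 × 460 × 211 × 0.824 = 138521 W
P_out = η·P_in = 0.922 × 138521 = 127716 W
n_s = 120×60/4 = 1800 rpm; n = 1800×(1−0.0376) = 1732 rpm
ω = 2π×1732/60 = 181.4 rad/s
τ = P_out/ω = 127716/181.4 = 704 N·m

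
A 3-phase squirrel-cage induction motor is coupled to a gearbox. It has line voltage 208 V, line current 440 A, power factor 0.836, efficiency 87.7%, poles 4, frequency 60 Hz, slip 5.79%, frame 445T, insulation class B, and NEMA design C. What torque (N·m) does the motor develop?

P_in = √3·V·I·cosφ = 1.732 × 208 × 440 × 0.836 = 132517 W
P_out = η·P_in = 0.877 × 132517 = 116217 W
n_s = 120×60/4 = 1800 rpm; n = 1800×(1−0.0579) = 1696 rpm
ω = 2π×1696/60 = 177.6 rad/s
τ = P_out/ω = 116217/177.6 = 654 N·m

654 N·m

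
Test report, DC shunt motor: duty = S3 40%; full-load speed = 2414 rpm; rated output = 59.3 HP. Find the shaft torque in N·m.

P_out = 59.3 × 746 = 44238 W
ω = 2π × 2414/60 = 252.8 rad/s
τ = P_out/ω = 44238/252.8 = 175 N·m

175 N·m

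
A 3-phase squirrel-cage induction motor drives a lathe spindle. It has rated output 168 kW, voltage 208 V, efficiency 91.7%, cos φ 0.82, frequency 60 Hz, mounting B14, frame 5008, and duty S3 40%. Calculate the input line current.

620 A

P_out = 168 kW = 168000 W
P_in = P_out / η = 168000 / 0.917 = 183206 W
I_L = P_in / (√3·V_L·cosφ) = 183206 / (1.732 × 208 × 0.82) = 620 A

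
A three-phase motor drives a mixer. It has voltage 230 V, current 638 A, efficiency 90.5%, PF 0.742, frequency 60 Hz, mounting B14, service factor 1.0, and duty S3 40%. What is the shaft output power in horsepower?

P_in = √3·V·I·cosφ = 1.732 × 230 × 638 × 0.742 = 188582 W
P_out = η·P_in = 0.905 × 188582 = 170667 W
= 170667/746 = 229 HP

229 HP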